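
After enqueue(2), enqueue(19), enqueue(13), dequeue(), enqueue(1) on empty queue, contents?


enqueue(2) -> [2]
enqueue(19) -> [2, 19]
enqueue(13) -> [2, 19, 13]
dequeue() returns 2 -> [19, 13]
enqueue(1) -> [19, 13, 1]
Final queue (front to back): [19, 13, 1]


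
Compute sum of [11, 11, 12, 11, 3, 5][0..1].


Prefix sums: [0, 11, 22, 34, 45, 48, 53]
Sum[0..1] = prefix[2] - prefix[0] = 22 - 0 = 22


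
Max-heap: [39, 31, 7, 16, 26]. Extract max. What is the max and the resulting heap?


Max = 39
Replace root with last, heapify down
Resulting heap: [31, 26, 7, 16]


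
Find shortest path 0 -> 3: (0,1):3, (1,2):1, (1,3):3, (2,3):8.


Dijkstra from 0:
Distances: {0: 0, 1: 3, 2: 4, 3: 6}
Shortest distance to 3 = 6, path = [0, 1, 3]


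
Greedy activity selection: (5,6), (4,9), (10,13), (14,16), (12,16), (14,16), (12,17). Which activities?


Greedy: pick earliest-ending, then skip overlaps.
Selected (3 activities): [(5, 6), (10, 13), (14, 16)]


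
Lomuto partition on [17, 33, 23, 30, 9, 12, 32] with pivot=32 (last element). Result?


Elements <= 32 go left of pivot.
Result: [17, 23, 30, 9, 12, 32, 33], pivot at index 5


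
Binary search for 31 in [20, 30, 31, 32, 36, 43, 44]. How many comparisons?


Search for 31:
[0,6] mid=3 arr[3]=32
[0,2] mid=1 arr[1]=30
[2,2] mid=2 arr[2]=31
Total: 3 comparisons


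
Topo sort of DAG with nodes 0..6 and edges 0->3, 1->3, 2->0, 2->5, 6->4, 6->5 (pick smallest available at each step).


Kahn's algorithm, process smallest node first
Order: [1, 2, 0, 3, 6, 4, 5]


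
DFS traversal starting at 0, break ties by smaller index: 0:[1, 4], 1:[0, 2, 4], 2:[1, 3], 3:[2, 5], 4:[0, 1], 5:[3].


DFS stack-based: start with [0]
Visit order: [0, 1, 2, 3, 5, 4]


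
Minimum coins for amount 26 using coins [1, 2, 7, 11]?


dp[0]=0; dp[i]=1+min(dp[i-c] for c in coins)
...dp[21]=3, dp[22]=2, dp[23]=3, dp[24]=3, dp[25]=3, dp[26]=4
Minimum coins for 26 = 4


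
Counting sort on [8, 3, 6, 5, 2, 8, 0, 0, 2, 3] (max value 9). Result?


Count array: [2, 0, 2, 2, 0, 1, 1, 0, 2, 0]
Reconstruct: [0, 0, 2, 2, 3, 3, 5, 6, 8, 8]


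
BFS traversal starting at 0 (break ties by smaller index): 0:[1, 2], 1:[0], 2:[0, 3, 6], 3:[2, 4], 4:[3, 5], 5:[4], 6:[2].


BFS queue: start with [0]
Visit order: [0, 1, 2, 3, 6, 4, 5]


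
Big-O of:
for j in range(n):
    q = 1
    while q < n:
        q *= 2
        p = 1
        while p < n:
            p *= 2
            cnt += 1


Per nesting level: O(n) * O(log n) * O(log n) = O(n (log n)^2)
Complexity: O(n (log n)^2)


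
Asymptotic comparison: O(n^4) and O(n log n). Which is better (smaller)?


linearithmic grows slower than quartic
O(n log n) is asymptotically smaller; O(n^4) grows faster


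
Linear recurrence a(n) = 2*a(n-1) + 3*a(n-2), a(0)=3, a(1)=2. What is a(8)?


Build bottom-up:
...a(6)=913, a(7)=2732, a(8)=2*2732+3*913=8203


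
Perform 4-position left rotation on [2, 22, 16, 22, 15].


Left rotate by 4: [15, 2, 22, 16, 22]


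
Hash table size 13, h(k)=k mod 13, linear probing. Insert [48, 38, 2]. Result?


Insertions: 48->slot 9; 38->slot 12; 2->slot 2
Table: [None, None, 2, None, None, None, None, None, None, 48, None, None, 38]


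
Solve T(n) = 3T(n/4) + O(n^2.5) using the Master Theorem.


a=3, b=4, c=2.5. log_4(3)=0.792 < c=2.5. Case 3: O(n^c) = O(n^2.500)
Complexity: O(n^2.500)


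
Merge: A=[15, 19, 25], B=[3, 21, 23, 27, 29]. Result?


Compare heads, take smaller each step.
Merged: [3, 15, 19, 21, 23, 25, 27, 29]


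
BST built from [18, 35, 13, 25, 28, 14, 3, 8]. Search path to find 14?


BST root = 18
Search for 14: compare at each node
Path: [18, 13, 14]


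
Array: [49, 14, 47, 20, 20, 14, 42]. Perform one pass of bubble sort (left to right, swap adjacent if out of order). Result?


After one pass: [14, 47, 20, 20, 14, 42, 49]


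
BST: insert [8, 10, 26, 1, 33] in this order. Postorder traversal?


Root = 8; build tree by BST insertion.
Postorder traversal: [1, 33, 26, 10, 8]


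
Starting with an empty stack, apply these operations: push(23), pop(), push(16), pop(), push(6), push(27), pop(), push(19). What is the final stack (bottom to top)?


push(23) -> [23]
pop() returns 23 -> []
push(16) -> [16]
pop() returns 16 -> []
push(6) -> [6]
push(27) -> [6, 27]
pop() returns 27 -> [6]
push(19) -> [6, 19]
Final stack (bottom to top): [6, 19]


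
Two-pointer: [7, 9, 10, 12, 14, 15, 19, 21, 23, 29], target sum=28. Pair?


Two pointers: lo=0, hi=9
Found pair: (7, 21) summing to 28


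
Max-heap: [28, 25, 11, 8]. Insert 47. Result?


Append 47: [28, 25, 11, 8, 47]
Bubble up: swap idx 4(47) with idx 1(25); swap idx 1(47) with idx 0(28)
Result: [47, 28, 11, 8, 25]


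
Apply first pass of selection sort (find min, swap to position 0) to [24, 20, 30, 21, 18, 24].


After one pass: [18, 20, 30, 21, 24, 24]


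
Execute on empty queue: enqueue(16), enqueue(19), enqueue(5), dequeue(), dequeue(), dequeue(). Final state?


enqueue(16) -> [16]
enqueue(19) -> [16, 19]
enqueue(5) -> [16, 19, 5]
dequeue() returns 16 -> [19, 5]
dequeue() returns 19 -> [5]
dequeue() returns 5 -> []
Final queue (front to back): []


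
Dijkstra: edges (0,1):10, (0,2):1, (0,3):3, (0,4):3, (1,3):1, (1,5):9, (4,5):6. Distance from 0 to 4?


Dijkstra from 0:
Distances: {0: 0, 1: 4, 2: 1, 3: 3, 4: 3, 5: 9}
Shortest distance to 4 = 3, path = [0, 4]


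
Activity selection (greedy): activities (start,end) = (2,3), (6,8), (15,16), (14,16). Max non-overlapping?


Greedy: pick earliest-ending, then skip overlaps.
Selected (3 activities): [(2, 3), (6, 8), (15, 16)]


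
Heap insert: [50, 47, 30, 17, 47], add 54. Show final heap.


Append 54: [50, 47, 30, 17, 47, 54]
Bubble up: swap idx 5(54) with idx 2(30); swap idx 2(54) with idx 0(50)
Result: [54, 47, 50, 17, 47, 30]


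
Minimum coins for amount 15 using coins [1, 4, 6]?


dp[0]=0; dp[i]=1+min(dp[i-c] for c in coins)
...dp[10]=2, dp[11]=3, dp[12]=2, dp[13]=3, dp[14]=3, dp[15]=4
Minimum coins for 15 = 4


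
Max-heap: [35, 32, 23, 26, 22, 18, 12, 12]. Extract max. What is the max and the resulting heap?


Max = 35
Replace root with last, heapify down
Resulting heap: [32, 26, 23, 12, 22, 18, 12]


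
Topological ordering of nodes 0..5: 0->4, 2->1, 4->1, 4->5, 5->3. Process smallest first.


Kahn's algorithm, process smallest node first
Order: [0, 2, 4, 1, 5, 3]


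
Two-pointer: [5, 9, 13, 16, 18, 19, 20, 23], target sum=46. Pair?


Two pointers: lo=0, hi=7
No pair sums to 46


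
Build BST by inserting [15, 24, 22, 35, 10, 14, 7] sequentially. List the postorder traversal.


Root = 15; build tree by BST insertion.
Postorder traversal: [7, 14, 10, 22, 35, 24, 15]


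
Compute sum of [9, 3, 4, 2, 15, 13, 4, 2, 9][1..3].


Prefix sums: [0, 9, 12, 16, 18, 33, 46, 50, 52, 61]
Sum[1..3] = prefix[4] - prefix[1] = 18 - 9 = 9


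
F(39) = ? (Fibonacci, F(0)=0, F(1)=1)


F(n)=F(n-1)+F(n-2)
...F(37)=24157817, F(38)=39088169, F(39)=63245986


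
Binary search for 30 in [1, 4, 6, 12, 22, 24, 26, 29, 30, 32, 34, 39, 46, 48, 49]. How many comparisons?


Search for 30:
[0,14] mid=7 arr[7]=29
[8,14] mid=11 arr[11]=39
[8,10] mid=9 arr[9]=32
[8,8] mid=8 arr[8]=30
Total: 4 comparisons


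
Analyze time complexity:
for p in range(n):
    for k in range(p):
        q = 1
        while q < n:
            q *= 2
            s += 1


Per nesting level: O(n) * O(n) [triangular over p] * O(log n) = O(n^2 log n)
Complexity: O(n^2 log n)


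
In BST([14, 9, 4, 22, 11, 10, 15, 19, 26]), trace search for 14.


BST root = 14
Search for 14: compare at each node
Path: [14]


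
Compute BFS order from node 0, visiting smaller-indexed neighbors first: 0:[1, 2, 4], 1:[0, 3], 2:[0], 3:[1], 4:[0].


BFS queue: start with [0]
Visit order: [0, 1, 2, 4, 3]


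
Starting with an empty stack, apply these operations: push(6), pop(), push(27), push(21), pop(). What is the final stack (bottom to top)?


push(6) -> [6]
pop() returns 6 -> []
push(27) -> [27]
push(21) -> [27, 21]
pop() returns 21 -> [27]
Final stack (bottom to top): [27]


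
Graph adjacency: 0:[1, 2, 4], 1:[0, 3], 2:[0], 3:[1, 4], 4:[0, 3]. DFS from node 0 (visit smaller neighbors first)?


DFS stack-based: start with [0]
Visit order: [0, 1, 3, 4, 2]


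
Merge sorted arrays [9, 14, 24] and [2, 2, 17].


Compare heads, take smaller each step.
Merged: [2, 2, 9, 14, 17, 24]


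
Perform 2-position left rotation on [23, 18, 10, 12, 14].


Left rotate by 2: [10, 12, 14, 23, 18]


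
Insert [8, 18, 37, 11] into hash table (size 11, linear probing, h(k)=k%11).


Insertions: 8->slot 8; 18->slot 7; 37->slot 4; 11->slot 0
Table: [11, None, None, None, 37, None, None, 18, 8, None, None]


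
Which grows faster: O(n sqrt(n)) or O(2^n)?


n^1.5 grows slower than exponential
O(n sqrt(n)) is asymptotically smaller; O(2^n) grows faster


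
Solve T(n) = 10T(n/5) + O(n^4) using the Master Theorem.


a=10, b=5, c=4. log_5(10)=1.431 < c=4. Case 3: O(n^c) = O(n^4)
Complexity: O(n^4)


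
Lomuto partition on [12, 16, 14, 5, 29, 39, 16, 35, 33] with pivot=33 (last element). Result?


Elements <= 33 go left of pivot.
Result: [12, 16, 14, 5, 29, 16, 33, 35, 39], pivot at index 6


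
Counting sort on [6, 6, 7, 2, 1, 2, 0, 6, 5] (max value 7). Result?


Count array: [1, 1, 2, 0, 0, 1, 3, 1]
Reconstruct: [0, 1, 2, 2, 5, 6, 6, 6, 7]


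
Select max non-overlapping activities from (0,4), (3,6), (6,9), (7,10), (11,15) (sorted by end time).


Greedy: pick earliest-ending, then skip overlaps.
Selected (3 activities): [(0, 4), (6, 9), (11, 15)]


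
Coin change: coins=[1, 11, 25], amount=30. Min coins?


dp[0]=0; dp[i]=1+min(dp[i-c] for c in coins)
...dp[25]=1, dp[26]=2, dp[27]=3, dp[28]=4, dp[29]=5, dp[30]=6
Minimum coins for 30 = 6


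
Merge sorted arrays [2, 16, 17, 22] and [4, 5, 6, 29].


Compare heads, take smaller each step.
Merged: [2, 4, 5, 6, 16, 17, 22, 29]


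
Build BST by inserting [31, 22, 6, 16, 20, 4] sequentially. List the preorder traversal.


Root = 31; build tree by BST insertion.
Preorder traversal: [31, 22, 6, 4, 16, 20]


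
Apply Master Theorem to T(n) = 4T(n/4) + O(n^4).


a=4, b=4, c=4. log_4(4)=1 < c=4. Case 3: O(n^c) = O(n^4)
Complexity: O(n^4)


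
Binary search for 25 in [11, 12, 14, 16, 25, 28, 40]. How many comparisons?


Search for 25:
[0,6] mid=3 arr[3]=16
[4,6] mid=5 arr[5]=28
[4,4] mid=4 arr[4]=25
Total: 3 comparisons


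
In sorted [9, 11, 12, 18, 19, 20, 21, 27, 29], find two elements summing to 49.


Two pointers: lo=0, hi=8
Found pair: (20, 29) summing to 49


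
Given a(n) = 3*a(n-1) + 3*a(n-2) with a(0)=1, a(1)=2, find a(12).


Build bottom-up:
...a(10)=373734, a(11)=1416933, a(12)=3*1416933+3*373734=5372001


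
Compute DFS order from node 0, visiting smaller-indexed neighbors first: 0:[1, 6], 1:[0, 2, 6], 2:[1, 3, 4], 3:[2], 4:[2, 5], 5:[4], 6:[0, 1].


DFS stack-based: start with [0]
Visit order: [0, 1, 2, 3, 4, 5, 6]


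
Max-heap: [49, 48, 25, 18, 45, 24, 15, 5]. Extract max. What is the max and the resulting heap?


Max = 49
Replace root with last, heapify down
Resulting heap: [48, 45, 25, 18, 5, 24, 15]


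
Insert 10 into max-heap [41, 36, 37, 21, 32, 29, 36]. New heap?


Append 10: [41, 36, 37, 21, 32, 29, 36, 10]
Bubble up: no swaps needed
Result: [41, 36, 37, 21, 32, 29, 36, 10]


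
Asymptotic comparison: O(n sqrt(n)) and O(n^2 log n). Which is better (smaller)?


n^1.5 grows slower than n^2 log n
O(n sqrt(n)) is asymptotically smaller; O(n^2 log n) grows faster


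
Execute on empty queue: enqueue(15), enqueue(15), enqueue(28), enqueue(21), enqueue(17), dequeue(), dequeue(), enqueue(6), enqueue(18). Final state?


enqueue(15) -> [15]
enqueue(15) -> [15, 15]
enqueue(28) -> [15, 15, 28]
enqueue(21) -> [15, 15, 28, 21]
enqueue(17) -> [15, 15, 28, 21, 17]
dequeue() returns 15 -> [15, 28, 21, 17]
dequeue() returns 15 -> [28, 21, 17]
enqueue(6) -> [28, 21, 17, 6]
enqueue(18) -> [28, 21, 17, 6, 18]
Final queue (front to back): [28, 21, 17, 6, 18]


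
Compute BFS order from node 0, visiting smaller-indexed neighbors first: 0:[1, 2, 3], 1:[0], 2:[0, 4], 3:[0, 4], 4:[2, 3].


BFS queue: start with [0]
Visit order: [0, 1, 2, 3, 4]


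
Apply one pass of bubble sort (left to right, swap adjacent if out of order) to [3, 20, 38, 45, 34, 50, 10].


After one pass: [3, 20, 38, 34, 45, 10, 50]


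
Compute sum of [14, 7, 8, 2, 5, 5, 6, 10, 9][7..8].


Prefix sums: [0, 14, 21, 29, 31, 36, 41, 47, 57, 66]
Sum[7..8] = prefix[9] - prefix[7] = 66 - 47 = 19


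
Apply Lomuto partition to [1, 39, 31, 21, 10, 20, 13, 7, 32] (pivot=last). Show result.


Elements <= 32 go left of pivot.
Result: [1, 31, 21, 10, 20, 13, 7, 32, 39], pivot at index 7


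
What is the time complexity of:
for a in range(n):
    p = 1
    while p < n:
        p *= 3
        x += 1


Per nesting level: O(n) * O(log n) = O(n log n)
Complexity: O(n log n)


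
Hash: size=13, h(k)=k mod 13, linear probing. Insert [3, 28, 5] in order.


Insertions: 3->slot 3; 28->slot 2; 5->slot 5
Table: [None, None, 28, 3, None, 5, None, None, None, None, None, None, None]


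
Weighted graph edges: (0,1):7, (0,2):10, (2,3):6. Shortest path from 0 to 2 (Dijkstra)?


Dijkstra from 0:
Distances: {0: 0, 1: 7, 2: 10, 3: 16}
Shortest distance to 2 = 10, path = [0, 2]


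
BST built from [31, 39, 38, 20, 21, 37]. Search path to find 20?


BST root = 31
Search for 20: compare at each node
Path: [31, 20]


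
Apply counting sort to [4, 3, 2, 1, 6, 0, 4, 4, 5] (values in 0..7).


Count array: [1, 1, 1, 1, 3, 1, 1, 0]
Reconstruct: [0, 1, 2, 3, 4, 4, 4, 5, 6]


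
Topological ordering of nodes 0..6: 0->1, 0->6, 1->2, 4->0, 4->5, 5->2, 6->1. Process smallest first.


Kahn's algorithm, process smallest node first
Order: [3, 4, 0, 5, 6, 1, 2]


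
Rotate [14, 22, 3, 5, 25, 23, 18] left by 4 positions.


Left rotate by 4: [25, 23, 18, 14, 22, 3, 5]


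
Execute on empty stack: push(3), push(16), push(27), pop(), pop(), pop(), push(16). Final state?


push(3) -> [3]
push(16) -> [3, 16]
push(27) -> [3, 16, 27]
pop() returns 27 -> [3, 16]
pop() returns 16 -> [3]
pop() returns 3 -> []
push(16) -> [16]
Final stack (bottom to top): [16]


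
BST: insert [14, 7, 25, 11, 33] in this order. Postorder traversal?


Root = 14; build tree by BST insertion.
Postorder traversal: [11, 7, 33, 25, 14]


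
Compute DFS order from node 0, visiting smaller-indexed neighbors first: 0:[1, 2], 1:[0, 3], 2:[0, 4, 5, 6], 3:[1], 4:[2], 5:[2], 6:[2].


DFS stack-based: start with [0]
Visit order: [0, 1, 3, 2, 4, 5, 6]


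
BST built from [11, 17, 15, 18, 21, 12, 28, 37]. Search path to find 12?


BST root = 11
Search for 12: compare at each node
Path: [11, 17, 15, 12]


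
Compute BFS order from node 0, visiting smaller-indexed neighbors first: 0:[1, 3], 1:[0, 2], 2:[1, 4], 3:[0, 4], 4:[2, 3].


BFS queue: start with [0]
Visit order: [0, 1, 3, 2, 4]


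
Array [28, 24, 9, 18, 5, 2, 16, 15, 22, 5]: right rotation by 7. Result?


Right rotate by 7: [18, 5, 2, 16, 15, 22, 5, 28, 24, 9]


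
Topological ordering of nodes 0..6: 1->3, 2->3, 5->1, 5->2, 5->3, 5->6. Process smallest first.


Kahn's algorithm, process smallest node first
Order: [0, 4, 5, 1, 2, 3, 6]


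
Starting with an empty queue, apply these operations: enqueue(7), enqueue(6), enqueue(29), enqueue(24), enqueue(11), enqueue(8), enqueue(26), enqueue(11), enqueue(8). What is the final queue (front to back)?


enqueue(7) -> [7]
enqueue(6) -> [7, 6]
enqueue(29) -> [7, 6, 29]
enqueue(24) -> [7, 6, 29, 24]
enqueue(11) -> [7, 6, 29, 24, 11]
enqueue(8) -> [7, 6, 29, 24, 11, 8]
enqueue(26) -> [7, 6, 29, 24, 11, 8, 26]
enqueue(11) -> [7, 6, 29, 24, 11, 8, 26, 11]
enqueue(8) -> [7, 6, 29, 24, 11, 8, 26, 11, 8]
Final queue (front to back): [7, 6, 29, 24, 11, 8, 26, 11, 8]


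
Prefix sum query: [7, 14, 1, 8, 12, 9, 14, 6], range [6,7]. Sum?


Prefix sums: [0, 7, 21, 22, 30, 42, 51, 65, 71]
Sum[6..7] = prefix[8] - prefix[6] = 71 - 51 = 20


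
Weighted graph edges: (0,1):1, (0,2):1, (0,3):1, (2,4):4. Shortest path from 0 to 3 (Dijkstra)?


Dijkstra from 0:
Distances: {0: 0, 1: 1, 2: 1, 3: 1, 4: 5}
Shortest distance to 3 = 1, path = [0, 3]


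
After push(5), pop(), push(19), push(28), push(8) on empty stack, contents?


push(5) -> [5]
pop() returns 5 -> []
push(19) -> [19]
push(28) -> [19, 28]
push(8) -> [19, 28, 8]
Final stack (bottom to top): [19, 28, 8]


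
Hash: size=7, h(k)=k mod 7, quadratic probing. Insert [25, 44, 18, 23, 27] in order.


Insertions: 25->slot 4; 44->slot 2; 18->slot 5; 23->slot 3; 27->slot 6
Table: [None, None, 44, 23, 25, 18, 27]


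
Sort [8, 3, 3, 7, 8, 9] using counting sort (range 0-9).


Count array: [0, 0, 0, 2, 0, 0, 0, 1, 2, 1]
Reconstruct: [3, 3, 7, 8, 8, 9]


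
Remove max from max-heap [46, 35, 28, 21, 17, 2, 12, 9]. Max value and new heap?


Max = 46
Replace root with last, heapify down
Resulting heap: [35, 21, 28, 9, 17, 2, 12]


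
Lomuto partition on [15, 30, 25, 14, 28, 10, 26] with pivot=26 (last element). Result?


Elements <= 26 go left of pivot.
Result: [15, 25, 14, 10, 26, 30, 28], pivot at index 4


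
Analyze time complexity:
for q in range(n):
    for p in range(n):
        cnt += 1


Per nesting level: O(n) * O(n) = O(n^2)
Complexity: O(n^2)


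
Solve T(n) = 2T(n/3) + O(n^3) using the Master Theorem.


a=2, b=3, c=3. log_3(2)=0.631 < c=3. Case 3: O(n^c) = O(n^3)
Complexity: O(n^3)


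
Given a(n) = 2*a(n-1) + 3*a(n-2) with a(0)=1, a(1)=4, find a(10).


Build bottom-up:
...a(8)=8201, a(9)=24604, a(10)=2*24604+3*8201=73811


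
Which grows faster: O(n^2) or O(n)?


linear grows slower than quadratic
O(n) is asymptotically smaller; O(n^2) grows faster


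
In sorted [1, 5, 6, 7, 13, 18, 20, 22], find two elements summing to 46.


Two pointers: lo=0, hi=7
No pair sums to 46


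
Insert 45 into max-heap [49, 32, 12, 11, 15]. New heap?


Append 45: [49, 32, 12, 11, 15, 45]
Bubble up: swap idx 5(45) with idx 2(12)
Result: [49, 32, 45, 11, 15, 12]


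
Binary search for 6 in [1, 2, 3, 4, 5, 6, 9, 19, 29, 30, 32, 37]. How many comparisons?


Search for 6:
[0,11] mid=5 arr[5]=6
Total: 1 comparisons


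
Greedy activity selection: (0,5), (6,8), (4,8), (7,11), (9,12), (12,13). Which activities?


Greedy: pick earliest-ending, then skip overlaps.
Selected (4 activities): [(0, 5), (6, 8), (9, 12), (12, 13)]


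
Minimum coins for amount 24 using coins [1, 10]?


dp[0]=0; dp[i]=1+min(dp[i-c] for c in coins)
...dp[19]=10, dp[20]=2, dp[21]=3, dp[22]=4, dp[23]=5, dp[24]=6
Minimum coins for 24 = 6


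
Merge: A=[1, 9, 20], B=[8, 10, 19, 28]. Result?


Compare heads, take smaller each step.
Merged: [1, 8, 9, 10, 19, 20, 28]


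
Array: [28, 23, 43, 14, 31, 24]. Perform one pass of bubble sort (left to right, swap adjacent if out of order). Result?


After one pass: [23, 28, 14, 31, 24, 43]


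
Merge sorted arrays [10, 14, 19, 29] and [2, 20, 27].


Compare heads, take smaller each step.
Merged: [2, 10, 14, 19, 20, 27, 29]


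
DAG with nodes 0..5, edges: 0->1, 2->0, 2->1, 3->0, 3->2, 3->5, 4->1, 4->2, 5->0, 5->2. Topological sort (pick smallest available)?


Kahn's algorithm, process smallest node first
Order: [3, 4, 5, 2, 0, 1]


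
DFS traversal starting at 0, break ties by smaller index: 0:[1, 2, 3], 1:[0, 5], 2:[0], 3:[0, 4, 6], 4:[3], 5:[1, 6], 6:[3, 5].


DFS stack-based: start with [0]
Visit order: [0, 1, 5, 6, 3, 4, 2]


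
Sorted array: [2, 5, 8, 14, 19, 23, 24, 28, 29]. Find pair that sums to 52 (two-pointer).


Two pointers: lo=0, hi=8
Found pair: (23, 29) summing to 52


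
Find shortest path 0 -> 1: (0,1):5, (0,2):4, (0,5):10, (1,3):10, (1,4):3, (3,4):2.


Dijkstra from 0:
Distances: {0: 0, 1: 5, 2: 4, 3: 10, 4: 8, 5: 10}
Shortest distance to 1 = 5, path = [0, 1]


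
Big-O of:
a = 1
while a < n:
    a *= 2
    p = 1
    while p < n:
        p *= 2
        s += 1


Per nesting level: O(log n) * O(log n) = O((log n)^2)
Complexity: O((log n)^2)


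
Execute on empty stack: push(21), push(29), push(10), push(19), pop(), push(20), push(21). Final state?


push(21) -> [21]
push(29) -> [21, 29]
push(10) -> [21, 29, 10]
push(19) -> [21, 29, 10, 19]
pop() returns 19 -> [21, 29, 10]
push(20) -> [21, 29, 10, 20]
push(21) -> [21, 29, 10, 20, 21]
Final stack (bottom to top): [21, 29, 10, 20, 21]


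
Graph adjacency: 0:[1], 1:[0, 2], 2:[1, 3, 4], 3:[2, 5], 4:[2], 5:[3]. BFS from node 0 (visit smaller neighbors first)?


BFS queue: start with [0]
Visit order: [0, 1, 2, 3, 4, 5]


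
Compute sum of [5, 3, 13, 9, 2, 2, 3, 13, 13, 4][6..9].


Prefix sums: [0, 5, 8, 21, 30, 32, 34, 37, 50, 63, 67]
Sum[6..9] = prefix[10] - prefix[6] = 67 - 34 = 33


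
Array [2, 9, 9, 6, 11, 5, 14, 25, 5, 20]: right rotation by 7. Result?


Right rotate by 7: [6, 11, 5, 14, 25, 5, 20, 2, 9, 9]


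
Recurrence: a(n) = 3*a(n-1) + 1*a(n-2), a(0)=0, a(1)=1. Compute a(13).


Build bottom-up:
...a(11)=141481, a(12)=467280, a(13)=3*467280+1*141481=1543321


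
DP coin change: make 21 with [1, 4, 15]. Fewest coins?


dp[0]=0; dp[i]=1+min(dp[i-c] for c in coins)
...dp[16]=2, dp[17]=3, dp[18]=4, dp[19]=2, dp[20]=3, dp[21]=4
Minimum coins for 21 = 4


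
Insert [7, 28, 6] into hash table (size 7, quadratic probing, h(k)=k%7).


Insertions: 7->slot 0; 28->slot 1; 6->slot 6
Table: [7, 28, None, None, None, None, 6]


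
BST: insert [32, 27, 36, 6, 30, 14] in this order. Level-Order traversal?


Root = 32; build tree by BST insertion.
Level-Order traversal: [32, 27, 36, 6, 30, 14]


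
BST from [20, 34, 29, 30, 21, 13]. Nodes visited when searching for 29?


BST root = 20
Search for 29: compare at each node
Path: [20, 34, 29]


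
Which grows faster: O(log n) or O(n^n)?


logarithmic grows slower than n^n
O(log n) is asymptotically smaller; O(n^n) grows faster


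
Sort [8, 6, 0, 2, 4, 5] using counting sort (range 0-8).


Count array: [1, 0, 1, 0, 1, 1, 1, 0, 1]
Reconstruct: [0, 2, 4, 5, 6, 8]


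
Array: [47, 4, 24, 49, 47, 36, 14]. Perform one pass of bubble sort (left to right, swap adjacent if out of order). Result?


After one pass: [4, 24, 47, 47, 36, 14, 49]


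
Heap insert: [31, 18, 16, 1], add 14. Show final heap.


Append 14: [31, 18, 16, 1, 14]
Bubble up: no swaps needed
Result: [31, 18, 16, 1, 14]


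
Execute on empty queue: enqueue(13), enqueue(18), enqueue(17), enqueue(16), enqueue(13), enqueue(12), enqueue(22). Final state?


enqueue(13) -> [13]
enqueue(18) -> [13, 18]
enqueue(17) -> [13, 18, 17]
enqueue(16) -> [13, 18, 17, 16]
enqueue(13) -> [13, 18, 17, 16, 13]
enqueue(12) -> [13, 18, 17, 16, 13, 12]
enqueue(22) -> [13, 18, 17, 16, 13, 12, 22]
Final queue (front to back): [13, 18, 17, 16, 13, 12, 22]


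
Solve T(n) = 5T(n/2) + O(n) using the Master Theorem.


a=5, b=2, c=1. log_2(5)=2.322 > c=1. Case 1: O(n^log_b(a)) = O(n^2.322)
Complexity: O(n^2.322)


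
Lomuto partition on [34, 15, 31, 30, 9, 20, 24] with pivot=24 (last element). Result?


Elements <= 24 go left of pivot.
Result: [15, 9, 20, 24, 34, 31, 30], pivot at index 3


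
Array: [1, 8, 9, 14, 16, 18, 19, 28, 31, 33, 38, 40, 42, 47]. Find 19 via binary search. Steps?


Search for 19:
[0,13] mid=6 arr[6]=19
Total: 1 comparisons


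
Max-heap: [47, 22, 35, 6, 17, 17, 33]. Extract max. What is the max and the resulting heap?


Max = 47
Replace root with last, heapify down
Resulting heap: [35, 22, 33, 6, 17, 17]


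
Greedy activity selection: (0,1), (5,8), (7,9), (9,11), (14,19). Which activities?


Greedy: pick earliest-ending, then skip overlaps.
Selected (4 activities): [(0, 1), (5, 8), (9, 11), (14, 19)]


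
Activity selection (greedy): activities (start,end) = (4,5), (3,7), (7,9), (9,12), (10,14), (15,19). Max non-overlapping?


Greedy: pick earliest-ending, then skip overlaps.
Selected (4 activities): [(4, 5), (7, 9), (9, 12), (15, 19)]


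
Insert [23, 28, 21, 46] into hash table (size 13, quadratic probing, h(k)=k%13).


Insertions: 23->slot 10; 28->slot 2; 21->slot 8; 46->slot 7
Table: [None, None, 28, None, None, None, None, 46, 21, None, 23, None, None]


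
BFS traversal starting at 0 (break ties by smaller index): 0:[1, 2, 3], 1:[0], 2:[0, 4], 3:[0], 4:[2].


BFS queue: start with [0]
Visit order: [0, 1, 2, 3, 4]


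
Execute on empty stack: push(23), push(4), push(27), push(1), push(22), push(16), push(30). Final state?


push(23) -> [23]
push(4) -> [23, 4]
push(27) -> [23, 4, 27]
push(1) -> [23, 4, 27, 1]
push(22) -> [23, 4, 27, 1, 22]
push(16) -> [23, 4, 27, 1, 22, 16]
push(30) -> [23, 4, 27, 1, 22, 16, 30]
Final stack (bottom to top): [23, 4, 27, 1, 22, 16, 30]


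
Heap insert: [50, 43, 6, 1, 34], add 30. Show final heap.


Append 30: [50, 43, 6, 1, 34, 30]
Bubble up: swap idx 5(30) with idx 2(6)
Result: [50, 43, 30, 1, 34, 6]


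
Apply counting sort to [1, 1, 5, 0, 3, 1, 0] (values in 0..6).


Count array: [2, 3, 0, 1, 0, 1, 0]
Reconstruct: [0, 0, 1, 1, 1, 3, 5]


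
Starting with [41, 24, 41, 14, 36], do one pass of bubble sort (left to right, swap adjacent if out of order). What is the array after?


After one pass: [24, 41, 14, 36, 41]


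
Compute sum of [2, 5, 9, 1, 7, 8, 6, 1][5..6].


Prefix sums: [0, 2, 7, 16, 17, 24, 32, 38, 39]
Sum[5..6] = prefix[7] - prefix[5] = 38 - 24 = 14


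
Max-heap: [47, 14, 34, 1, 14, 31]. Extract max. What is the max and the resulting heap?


Max = 47
Replace root with last, heapify down
Resulting heap: [34, 14, 31, 1, 14]


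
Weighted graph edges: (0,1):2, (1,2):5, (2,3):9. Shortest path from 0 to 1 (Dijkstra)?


Dijkstra from 0:
Distances: {0: 0, 1: 2, 2: 7, 3: 16}
Shortest distance to 1 = 2, path = [0, 1]


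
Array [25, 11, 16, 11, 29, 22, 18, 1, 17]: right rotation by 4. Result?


Right rotate by 4: [22, 18, 1, 17, 25, 11, 16, 11, 29]


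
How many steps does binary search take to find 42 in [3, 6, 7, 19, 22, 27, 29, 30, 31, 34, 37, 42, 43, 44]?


Search for 42:
[0,13] mid=6 arr[6]=29
[7,13] mid=10 arr[10]=37
[11,13] mid=12 arr[12]=43
[11,11] mid=11 arr[11]=42
Total: 4 comparisons


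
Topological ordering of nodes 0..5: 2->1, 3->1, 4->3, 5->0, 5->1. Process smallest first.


Kahn's algorithm, process smallest node first
Order: [2, 4, 3, 5, 0, 1]


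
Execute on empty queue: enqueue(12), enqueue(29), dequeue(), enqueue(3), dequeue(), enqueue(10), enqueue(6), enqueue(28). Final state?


enqueue(12) -> [12]
enqueue(29) -> [12, 29]
dequeue() returns 12 -> [29]
enqueue(3) -> [29, 3]
dequeue() returns 29 -> [3]
enqueue(10) -> [3, 10]
enqueue(6) -> [3, 10, 6]
enqueue(28) -> [3, 10, 6, 28]
Final queue (front to back): [3, 10, 6, 28]


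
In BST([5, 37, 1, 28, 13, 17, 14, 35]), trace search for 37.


BST root = 5
Search for 37: compare at each node
Path: [5, 37]


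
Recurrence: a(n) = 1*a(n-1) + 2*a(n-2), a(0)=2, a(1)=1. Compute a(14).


Build bottom-up:
...a(12)=4097, a(13)=8191, a(14)=1*8191+2*4097=16385


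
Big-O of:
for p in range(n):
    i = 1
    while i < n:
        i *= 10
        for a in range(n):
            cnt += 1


Per nesting level: O(n) * O(log n) * O(n) = O(n^2 log n)
Complexity: O(n^2 log n)


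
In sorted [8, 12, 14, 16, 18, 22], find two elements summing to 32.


Two pointers: lo=0, hi=5
Found pair: (14, 18) summing to 32


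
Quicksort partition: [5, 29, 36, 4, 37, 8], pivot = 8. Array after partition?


Elements <= 8 go left of pivot.
Result: [5, 4, 8, 29, 37, 36], pivot at index 2


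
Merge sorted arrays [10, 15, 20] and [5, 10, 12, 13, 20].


Compare heads, take smaller each step.
Merged: [5, 10, 10, 12, 13, 15, 20, 20]


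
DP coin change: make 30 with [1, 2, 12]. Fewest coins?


dp[0]=0; dp[i]=1+min(dp[i-c] for c in coins)
...dp[25]=3, dp[26]=3, dp[27]=4, dp[28]=4, dp[29]=5, dp[30]=5
Minimum coins for 30 = 5


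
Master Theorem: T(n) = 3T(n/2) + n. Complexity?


a=3, b=2, c=1. log_2(3)=1.585 > c=1. Case 1: O(n^log_b(a)) = O(n^1.585)
Complexity: O(n^1.585)


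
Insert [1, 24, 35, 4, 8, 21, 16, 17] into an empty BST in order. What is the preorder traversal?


Root = 1; build tree by BST insertion.
Preorder traversal: [1, 24, 4, 8, 21, 16, 17, 35]


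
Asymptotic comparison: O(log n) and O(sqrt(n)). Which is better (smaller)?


logarithmic grows slower than sublinear
O(log n) is asymptotically smaller; O(sqrt(n)) grows faster


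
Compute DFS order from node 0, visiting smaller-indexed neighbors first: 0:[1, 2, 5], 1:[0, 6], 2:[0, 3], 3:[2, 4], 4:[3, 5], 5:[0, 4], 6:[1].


DFS stack-based: start with [0]
Visit order: [0, 1, 6, 2, 3, 4, 5]


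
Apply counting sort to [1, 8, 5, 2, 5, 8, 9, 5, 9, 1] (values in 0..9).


Count array: [0, 2, 1, 0, 0, 3, 0, 0, 2, 2]
Reconstruct: [1, 1, 2, 5, 5, 5, 8, 8, 9, 9]


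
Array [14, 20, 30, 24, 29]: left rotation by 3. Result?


Left rotate by 3: [24, 29, 14, 20, 30]


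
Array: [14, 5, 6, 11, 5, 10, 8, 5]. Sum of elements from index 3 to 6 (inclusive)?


Prefix sums: [0, 14, 19, 25, 36, 41, 51, 59, 64]
Sum[3..6] = prefix[7] - prefix[3] = 59 - 25 = 34


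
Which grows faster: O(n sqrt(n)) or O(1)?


constant grows slower than n^1.5
O(1) is asymptotically smaller; O(n sqrt(n)) grows faster


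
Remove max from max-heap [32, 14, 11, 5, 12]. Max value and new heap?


Max = 32
Replace root with last, heapify down
Resulting heap: [14, 12, 11, 5]


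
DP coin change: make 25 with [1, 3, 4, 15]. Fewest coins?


dp[0]=0; dp[i]=1+min(dp[i-c] for c in coins)
...dp[20]=3, dp[21]=3, dp[22]=3, dp[23]=3, dp[24]=4, dp[25]=4
Minimum coins for 25 = 4


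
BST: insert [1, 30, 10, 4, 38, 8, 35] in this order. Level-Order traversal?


Root = 1; build tree by BST insertion.
Level-Order traversal: [1, 30, 10, 38, 4, 35, 8]


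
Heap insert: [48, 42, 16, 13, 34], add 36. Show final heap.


Append 36: [48, 42, 16, 13, 34, 36]
Bubble up: swap idx 5(36) with idx 2(16)
Result: [48, 42, 36, 13, 34, 16]


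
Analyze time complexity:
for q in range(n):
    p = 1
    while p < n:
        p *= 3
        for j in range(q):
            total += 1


Per nesting level: O(n) * O(log n) * O(n) [triangular over q] = O(n^2 log n)
Complexity: O(n^2 log n)


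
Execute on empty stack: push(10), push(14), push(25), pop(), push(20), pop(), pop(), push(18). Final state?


push(10) -> [10]
push(14) -> [10, 14]
push(25) -> [10, 14, 25]
pop() returns 25 -> [10, 14]
push(20) -> [10, 14, 20]
pop() returns 20 -> [10, 14]
pop() returns 14 -> [10]
push(18) -> [10, 18]
Final stack (bottom to top): [10, 18]


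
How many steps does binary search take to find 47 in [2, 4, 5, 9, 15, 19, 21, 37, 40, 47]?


Search for 47:
[0,9] mid=4 arr[4]=15
[5,9] mid=7 arr[7]=37
[8,9] mid=8 arr[8]=40
[9,9] mid=9 arr[9]=47
Total: 4 comparisons


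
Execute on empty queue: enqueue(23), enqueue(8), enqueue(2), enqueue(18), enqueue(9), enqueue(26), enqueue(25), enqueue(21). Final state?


enqueue(23) -> [23]
enqueue(8) -> [23, 8]
enqueue(2) -> [23, 8, 2]
enqueue(18) -> [23, 8, 2, 18]
enqueue(9) -> [23, 8, 2, 18, 9]
enqueue(26) -> [23, 8, 2, 18, 9, 26]
enqueue(25) -> [23, 8, 2, 18, 9, 26, 25]
enqueue(21) -> [23, 8, 2, 18, 9, 26, 25, 21]
Final queue (front to back): [23, 8, 2, 18, 9, 26, 25, 21]


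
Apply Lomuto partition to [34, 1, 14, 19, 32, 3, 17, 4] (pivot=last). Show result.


Elements <= 4 go left of pivot.
Result: [1, 3, 4, 19, 32, 34, 17, 14], pivot at index 2


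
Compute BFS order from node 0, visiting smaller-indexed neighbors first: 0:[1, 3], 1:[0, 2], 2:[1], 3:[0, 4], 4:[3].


BFS queue: start with [0]
Visit order: [0, 1, 3, 2, 4]


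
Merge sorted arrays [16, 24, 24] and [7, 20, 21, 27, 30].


Compare heads, take smaller each step.
Merged: [7, 16, 20, 21, 24, 24, 27, 30]


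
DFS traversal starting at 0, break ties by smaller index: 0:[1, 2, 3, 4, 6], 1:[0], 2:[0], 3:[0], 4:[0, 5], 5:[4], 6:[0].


DFS stack-based: start with [0]
Visit order: [0, 1, 2, 3, 4, 5, 6]


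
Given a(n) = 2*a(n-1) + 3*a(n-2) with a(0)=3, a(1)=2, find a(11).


Build bottom-up:
...a(9)=24602, a(10)=73813, a(11)=2*73813+3*24602=221432


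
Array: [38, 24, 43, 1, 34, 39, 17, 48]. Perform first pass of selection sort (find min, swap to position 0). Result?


After one pass: [1, 24, 43, 38, 34, 39, 17, 48]


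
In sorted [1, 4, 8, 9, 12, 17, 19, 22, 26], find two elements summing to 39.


Two pointers: lo=0, hi=8
Found pair: (17, 22) summing to 39


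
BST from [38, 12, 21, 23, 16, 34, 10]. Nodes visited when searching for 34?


BST root = 38
Search for 34: compare at each node
Path: [38, 12, 21, 23, 34]


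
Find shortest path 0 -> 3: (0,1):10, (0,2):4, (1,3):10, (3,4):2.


Dijkstra from 0:
Distances: {0: 0, 1: 10, 2: 4, 3: 20, 4: 22}
Shortest distance to 3 = 20, path = [0, 1, 3]


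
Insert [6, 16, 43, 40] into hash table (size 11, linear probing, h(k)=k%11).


Insertions: 6->slot 6; 16->slot 5; 43->slot 10; 40->slot 7
Table: [None, None, None, None, None, 16, 6, 40, None, None, 43]


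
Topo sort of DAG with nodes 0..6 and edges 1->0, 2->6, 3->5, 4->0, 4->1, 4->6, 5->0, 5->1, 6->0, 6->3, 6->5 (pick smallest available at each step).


Kahn's algorithm, process smallest node first
Order: [2, 4, 6, 3, 5, 1, 0]


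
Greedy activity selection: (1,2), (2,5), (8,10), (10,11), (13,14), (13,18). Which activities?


Greedy: pick earliest-ending, then skip overlaps.
Selected (5 activities): [(1, 2), (2, 5), (8, 10), (10, 11), (13, 14)]


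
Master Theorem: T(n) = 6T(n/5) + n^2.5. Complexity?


a=6, b=5, c=2.5. log_5(6)=1.113 < c=2.5. Case 3: O(n^c) = O(n^2.500)
Complexity: O(n^2.500)


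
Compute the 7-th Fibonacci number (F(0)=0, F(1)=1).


F(n)=F(n-1)+F(n-2)
...F(5)=5, F(6)=8, F(7)=13


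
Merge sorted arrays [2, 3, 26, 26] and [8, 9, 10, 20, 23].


Compare heads, take smaller each step.
Merged: [2, 3, 8, 9, 10, 20, 23, 26, 26]


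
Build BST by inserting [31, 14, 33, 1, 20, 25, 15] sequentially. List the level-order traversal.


Root = 31; build tree by BST insertion.
Level-Order traversal: [31, 14, 33, 1, 20, 15, 25]


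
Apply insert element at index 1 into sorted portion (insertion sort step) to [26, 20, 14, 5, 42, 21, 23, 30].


After one pass: [20, 26, 14, 5, 42, 21, 23, 30]


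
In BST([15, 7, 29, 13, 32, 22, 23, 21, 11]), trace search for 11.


BST root = 15
Search for 11: compare at each node
Path: [15, 7, 13, 11]


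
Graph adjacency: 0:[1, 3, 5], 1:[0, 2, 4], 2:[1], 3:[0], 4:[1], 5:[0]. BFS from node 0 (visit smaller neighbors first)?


BFS queue: start with [0]
Visit order: [0, 1, 3, 5, 2, 4]


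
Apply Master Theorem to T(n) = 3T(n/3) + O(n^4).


a=3, b=3, c=4. log_3(3)=1 < c=4. Case 3: O(n^c) = O(n^4)
Complexity: O(n^4)


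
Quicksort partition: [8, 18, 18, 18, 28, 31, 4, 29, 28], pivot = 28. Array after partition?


Elements <= 28 go left of pivot.
Result: [8, 18, 18, 18, 28, 4, 28, 29, 31], pivot at index 6


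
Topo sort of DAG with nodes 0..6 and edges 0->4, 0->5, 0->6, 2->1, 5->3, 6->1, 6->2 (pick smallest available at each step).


Kahn's algorithm, process smallest node first
Order: [0, 4, 5, 3, 6, 2, 1]


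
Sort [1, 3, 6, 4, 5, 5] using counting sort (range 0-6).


Count array: [0, 1, 0, 1, 1, 2, 1]
Reconstruct: [1, 3, 4, 5, 5, 6]


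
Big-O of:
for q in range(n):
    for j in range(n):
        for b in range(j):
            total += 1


Per nesting level: O(n) * O(n) * O(n) [triangular over j] = O(n^3)
Complexity: O(n^3)


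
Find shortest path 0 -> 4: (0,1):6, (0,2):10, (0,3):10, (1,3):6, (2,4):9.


Dijkstra from 0:
Distances: {0: 0, 1: 6, 2: 10, 3: 10, 4: 19}
Shortest distance to 4 = 19, path = [0, 2, 4]


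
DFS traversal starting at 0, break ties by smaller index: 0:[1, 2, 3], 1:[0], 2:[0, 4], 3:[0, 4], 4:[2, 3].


DFS stack-based: start with [0]
Visit order: [0, 1, 2, 4, 3]


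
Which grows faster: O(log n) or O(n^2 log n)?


logarithmic grows slower than n^2 log n
O(log n) is asymptotically smaller; O(n^2 log n) grows faster


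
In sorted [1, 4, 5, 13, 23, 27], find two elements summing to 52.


Two pointers: lo=0, hi=5
No pair sums to 52


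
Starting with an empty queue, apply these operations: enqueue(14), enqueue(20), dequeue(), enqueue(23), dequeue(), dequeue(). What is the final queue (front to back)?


enqueue(14) -> [14]
enqueue(20) -> [14, 20]
dequeue() returns 14 -> [20]
enqueue(23) -> [20, 23]
dequeue() returns 20 -> [23]
dequeue() returns 23 -> []
Final queue (front to back): []


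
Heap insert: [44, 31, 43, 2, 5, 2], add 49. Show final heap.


Append 49: [44, 31, 43, 2, 5, 2, 49]
Bubble up: swap idx 6(49) with idx 2(43); swap idx 2(49) with idx 0(44)
Result: [49, 31, 44, 2, 5, 2, 43]


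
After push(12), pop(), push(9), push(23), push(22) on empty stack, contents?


push(12) -> [12]
pop() returns 12 -> []
push(9) -> [9]
push(23) -> [9, 23]
push(22) -> [9, 23, 22]
Final stack (bottom to top): [9, 23, 22]


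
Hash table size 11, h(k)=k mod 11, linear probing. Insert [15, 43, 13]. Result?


Insertions: 15->slot 4; 43->slot 10; 13->slot 2
Table: [None, None, 13, None, 15, None, None, None, None, None, 43]


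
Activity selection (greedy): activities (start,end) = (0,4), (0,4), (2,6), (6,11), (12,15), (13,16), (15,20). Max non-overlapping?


Greedy: pick earliest-ending, then skip overlaps.
Selected (4 activities): [(0, 4), (6, 11), (12, 15), (15, 20)]


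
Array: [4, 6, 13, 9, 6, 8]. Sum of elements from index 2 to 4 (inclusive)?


Prefix sums: [0, 4, 10, 23, 32, 38, 46]
Sum[2..4] = prefix[5] - prefix[2] = 38 - 10 = 28


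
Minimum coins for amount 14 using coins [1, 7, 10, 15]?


dp[0]=0; dp[i]=1+min(dp[i-c] for c in coins)
...dp[9]=3, dp[10]=1, dp[11]=2, dp[12]=3, dp[13]=4, dp[14]=2
Minimum coins for 14 = 2


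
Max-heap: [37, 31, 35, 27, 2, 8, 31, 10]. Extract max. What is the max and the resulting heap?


Max = 37
Replace root with last, heapify down
Resulting heap: [35, 31, 31, 27, 2, 8, 10]


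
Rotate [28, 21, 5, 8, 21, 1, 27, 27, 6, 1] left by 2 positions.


Left rotate by 2: [5, 8, 21, 1, 27, 27, 6, 1, 28, 21]


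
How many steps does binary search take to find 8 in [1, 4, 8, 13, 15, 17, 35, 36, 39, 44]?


Search for 8:
[0,9] mid=4 arr[4]=15
[0,3] mid=1 arr[1]=4
[2,3] mid=2 arr[2]=8
Total: 3 comparisons


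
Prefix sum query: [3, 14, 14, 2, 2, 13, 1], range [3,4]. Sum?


Prefix sums: [0, 3, 17, 31, 33, 35, 48, 49]
Sum[3..4] = prefix[5] - prefix[3] = 35 - 31 = 4


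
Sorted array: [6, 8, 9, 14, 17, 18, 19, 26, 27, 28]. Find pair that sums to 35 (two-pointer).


Two pointers: lo=0, hi=9
Found pair: (8, 27) summing to 35


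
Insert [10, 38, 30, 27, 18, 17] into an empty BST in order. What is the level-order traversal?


Root = 10; build tree by BST insertion.
Level-Order traversal: [10, 38, 30, 27, 18, 17]


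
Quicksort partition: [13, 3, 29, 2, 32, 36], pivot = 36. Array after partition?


Elements <= 36 go left of pivot.
Result: [13, 3, 29, 2, 32, 36], pivot at index 5


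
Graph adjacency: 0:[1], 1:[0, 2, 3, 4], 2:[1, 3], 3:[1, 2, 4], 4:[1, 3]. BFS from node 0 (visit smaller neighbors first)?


BFS queue: start with [0]
Visit order: [0, 1, 2, 3, 4]


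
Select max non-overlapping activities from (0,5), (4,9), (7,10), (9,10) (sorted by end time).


Greedy: pick earliest-ending, then skip overlaps.
Selected (2 activities): [(0, 5), (7, 10)]
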